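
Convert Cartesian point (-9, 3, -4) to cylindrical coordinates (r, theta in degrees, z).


r = sqrt((-9)^2 + 3^2) = 9.4868
theta = atan2(3, -9) = 161.5651 deg
z = -4

r = 9.4868, theta = 161.5651 deg, z = -4


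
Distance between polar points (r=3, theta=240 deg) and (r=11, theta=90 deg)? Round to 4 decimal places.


d = sqrt(r1^2 + r2^2 - 2*r1*r2*cos(t2-t1))
d = sqrt(3^2 + 11^2 - 2*3*11*cos(90-240)) = 13.6806

13.6806


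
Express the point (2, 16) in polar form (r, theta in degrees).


r = sqrt(2^2 + 16^2) = 16.1245
theta = atan2(16, 2) = 82.875 degrees

r = 16.1245, theta = 82.875 degrees


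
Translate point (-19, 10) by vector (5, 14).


Translation: (x+dx, y+dy) = (-19+5, 10+14) = (-14, 24)

(-14, 24)


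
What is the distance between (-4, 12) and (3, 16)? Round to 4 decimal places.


d = sqrt((3--4)^2 + (16-12)^2) = 8.0623

8.0623


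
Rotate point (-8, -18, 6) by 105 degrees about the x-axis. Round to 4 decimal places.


x' = -8
y' = -18*cos(105) - 6*sin(105) = -1.1368
z' = -18*sin(105) + 6*cos(105) = -18.9396

(-8, -1.1368, -18.9396)


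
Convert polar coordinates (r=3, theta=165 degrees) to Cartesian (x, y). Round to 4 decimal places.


x = 3 * cos(165) = -2.8978
y = 3 * sin(165) = 0.7765

(-2.8978, 0.7765)


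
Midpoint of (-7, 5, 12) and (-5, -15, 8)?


Midpoint = ((-7+-5)/2, (5+-15)/2, (12+8)/2) = (-6, -5, 10)

(-6, -5, 10)


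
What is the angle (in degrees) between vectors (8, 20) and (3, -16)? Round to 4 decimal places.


dot = 8*3 + 20*-16 = -296
|u| = 21.5407, |v| = 16.2788
cos(angle) = -0.8441
angle = 147.5789 degrees

147.5789 degrees


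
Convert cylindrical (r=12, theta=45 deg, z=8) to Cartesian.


x = 12 * cos(45) = 8.4853
y = 12 * sin(45) = 8.4853
z = 8

(8.4853, 8.4853, 8)


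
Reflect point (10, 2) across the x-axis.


Reflection across x-axis: (x, y) -> (x, -y)
(10, 2) -> (10, -2)

(10, -2)


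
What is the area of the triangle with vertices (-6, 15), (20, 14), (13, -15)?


Area = |x1(y2-y3) + x2(y3-y1) + x3(y1-y2)| / 2
= |-6*(14--15) + 20*(-15-15) + 13*(15-14)| / 2
= 380.5

380.5


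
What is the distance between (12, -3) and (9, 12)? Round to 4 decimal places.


d = sqrt((9-12)^2 + (12--3)^2) = 15.2971

15.2971


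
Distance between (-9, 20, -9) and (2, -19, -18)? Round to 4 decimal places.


d = sqrt((2--9)^2 + (-19-20)^2 + (-18--9)^2) = 41.509

41.509


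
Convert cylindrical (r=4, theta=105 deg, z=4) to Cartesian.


x = 4 * cos(105) = -1.0353
y = 4 * sin(105) = 3.8637
z = 4

(-1.0353, 3.8637, 4)


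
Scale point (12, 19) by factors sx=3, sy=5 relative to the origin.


Scaling: (x*sx, y*sy) = (12*3, 19*5) = (36, 95)

(36, 95)


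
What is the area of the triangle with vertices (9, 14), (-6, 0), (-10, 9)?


Area = |x1(y2-y3) + x2(y3-y1) + x3(y1-y2)| / 2
= |9*(0-9) + -6*(9-14) + -10*(14-0)| / 2
= 95.5

95.5


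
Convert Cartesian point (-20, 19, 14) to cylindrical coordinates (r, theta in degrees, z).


r = sqrt((-20)^2 + 19^2) = 27.5862
theta = atan2(19, -20) = 136.4688 deg
z = 14

r = 27.5862, theta = 136.4688 deg, z = 14


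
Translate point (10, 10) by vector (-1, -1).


Translation: (x+dx, y+dy) = (10+-1, 10+-1) = (9, 9)

(9, 9)


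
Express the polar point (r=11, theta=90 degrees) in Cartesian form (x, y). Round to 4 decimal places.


x = 11 * cos(90) = 0
y = 11 * sin(90) = 11

(0, 11)


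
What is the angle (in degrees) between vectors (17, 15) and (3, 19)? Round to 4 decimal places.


dot = 17*3 + 15*19 = 336
|u| = 22.6716, |v| = 19.2354
cos(angle) = 0.7705
angle = 39.6037 degrees

39.6037 degrees


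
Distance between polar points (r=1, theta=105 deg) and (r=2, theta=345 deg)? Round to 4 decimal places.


d = sqrt(r1^2 + r2^2 - 2*r1*r2*cos(t2-t1))
d = sqrt(1^2 + 2^2 - 2*1*2*cos(345-105)) = 2.6458

2.6458


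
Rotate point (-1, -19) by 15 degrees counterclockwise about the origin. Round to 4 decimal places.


x' = -1*cos(15) - -19*sin(15) = 3.9516
y' = -1*sin(15) + -19*cos(15) = -18.6114

(3.9516, -18.6114)


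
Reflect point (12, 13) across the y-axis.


Reflection across y-axis: (x, y) -> (-x, y)
(12, 13) -> (-12, 13)

(-12, 13)


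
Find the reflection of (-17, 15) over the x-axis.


Reflection across x-axis: (x, y) -> (x, -y)
(-17, 15) -> (-17, -15)

(-17, -15)


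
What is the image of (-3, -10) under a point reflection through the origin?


Reflection through origin: (x, y) -> (-x, -y)
(-3, -10) -> (3, 10)

(3, 10)


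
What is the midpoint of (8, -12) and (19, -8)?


Midpoint = ((8+19)/2, (-12+-8)/2) = (13.5, -10)

(13.5, -10)


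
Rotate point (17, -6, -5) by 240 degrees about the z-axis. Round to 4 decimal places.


x' = 17*cos(240) - -6*sin(240) = -13.6962
y' = 17*sin(240) + -6*cos(240) = -11.7224
z' = -5

(-13.6962, -11.7224, -5)


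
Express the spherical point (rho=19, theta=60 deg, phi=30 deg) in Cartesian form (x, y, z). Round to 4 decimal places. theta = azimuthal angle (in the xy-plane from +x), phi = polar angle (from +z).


x = 19 * sin(30) * cos(60) = 4.75
y = 19 * sin(30) * sin(60) = 8.2272
z = 19 * cos(30) = 16.4545

(4.75, 8.2272, 16.4545)


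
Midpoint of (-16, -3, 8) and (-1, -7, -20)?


Midpoint = ((-16+-1)/2, (-3+-7)/2, (8+-20)/2) = (-8.5, -5, -6)

(-8.5, -5, -6)


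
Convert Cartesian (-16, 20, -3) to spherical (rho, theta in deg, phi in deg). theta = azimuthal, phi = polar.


rho = sqrt((-16)^2 + 20^2 + (-3)^2) = 25.7876
theta = atan2(20, -16) = 128.6598 deg
phi = acos(-3/25.7876) = 96.6806 deg

rho = 25.7876, theta = 128.6598 deg, phi = 96.6806 deg


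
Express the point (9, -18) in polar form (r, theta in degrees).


r = sqrt(9^2 + (-18)^2) = 20.1246
theta = atan2(-18, 9) = 296.5651 degrees

r = 20.1246, theta = 296.5651 degrees


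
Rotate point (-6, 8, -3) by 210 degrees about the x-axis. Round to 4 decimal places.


x' = -6
y' = 8*cos(210) - -3*sin(210) = -8.4282
z' = 8*sin(210) + -3*cos(210) = -1.4019

(-6, -8.4282, -1.4019)


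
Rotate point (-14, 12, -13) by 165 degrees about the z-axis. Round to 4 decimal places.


x' = -14*cos(165) - 12*sin(165) = 10.4171
y' = -14*sin(165) + 12*cos(165) = -15.2146
z' = -13

(10.4171, -15.2146, -13)


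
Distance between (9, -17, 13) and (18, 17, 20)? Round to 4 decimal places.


d = sqrt((18-9)^2 + (17--17)^2 + (20-13)^2) = 35.8608

35.8608


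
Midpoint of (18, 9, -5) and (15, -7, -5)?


Midpoint = ((18+15)/2, (9+-7)/2, (-5+-5)/2) = (16.5, 1, -5)

(16.5, 1, -5)


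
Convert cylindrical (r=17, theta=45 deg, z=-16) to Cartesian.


x = 17 * cos(45) = 12.0208
y = 17 * sin(45) = 12.0208
z = -16

(12.0208, 12.0208, -16)


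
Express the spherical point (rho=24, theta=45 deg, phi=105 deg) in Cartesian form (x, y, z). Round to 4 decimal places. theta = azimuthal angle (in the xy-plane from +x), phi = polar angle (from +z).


x = 24 * sin(105) * cos(45) = 16.3923
y = 24 * sin(105) * sin(45) = 16.3923
z = 24 * cos(105) = -6.2117

(16.3923, 16.3923, -6.2117)


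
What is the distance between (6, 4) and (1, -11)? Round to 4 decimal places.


d = sqrt((1-6)^2 + (-11-4)^2) = 15.8114

15.8114


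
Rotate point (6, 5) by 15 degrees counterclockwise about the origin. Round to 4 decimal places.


x' = 6*cos(15) - 5*sin(15) = 4.5015
y' = 6*sin(15) + 5*cos(15) = 6.3825

(4.5015, 6.3825)


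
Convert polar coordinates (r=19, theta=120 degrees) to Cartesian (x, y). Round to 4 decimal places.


x = 19 * cos(120) = -9.5
y = 19 * sin(120) = 16.4545

(-9.5, 16.4545)


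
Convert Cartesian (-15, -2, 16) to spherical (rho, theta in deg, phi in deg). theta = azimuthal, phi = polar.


rho = sqrt((-15)^2 + (-2)^2 + 16^2) = 22.0227
theta = atan2(-2, -15) = 187.5946 deg
phi = acos(16/22.0227) = 43.4043 deg

rho = 22.0227, theta = 187.5946 deg, phi = 43.4043 deg


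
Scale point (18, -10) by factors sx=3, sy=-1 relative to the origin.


Scaling: (x*sx, y*sy) = (18*3, -10*-1) = (54, 10)

(54, 10)


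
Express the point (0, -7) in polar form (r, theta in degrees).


r = sqrt(0^2 + (-7)^2) = 7
theta = atan2(-7, 0) = 270 degrees

r = 7, theta = 270 degrees


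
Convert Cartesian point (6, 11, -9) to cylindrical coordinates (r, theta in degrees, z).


r = sqrt(6^2 + 11^2) = 12.53
theta = atan2(11, 6) = 61.3895 deg
z = -9

r = 12.53, theta = 61.3895 deg, z = -9


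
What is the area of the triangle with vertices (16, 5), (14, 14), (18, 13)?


Area = |x1(y2-y3) + x2(y3-y1) + x3(y1-y2)| / 2
= |16*(14-13) + 14*(13-5) + 18*(5-14)| / 2
= 17

17


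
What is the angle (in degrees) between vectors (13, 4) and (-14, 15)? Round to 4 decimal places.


dot = 13*-14 + 4*15 = -122
|u| = 13.6015, |v| = 20.5183
cos(angle) = -0.4372
angle = 115.9223 degrees

115.9223 degrees


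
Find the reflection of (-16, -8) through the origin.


Reflection through origin: (x, y) -> (-x, -y)
(-16, -8) -> (16, 8)

(16, 8)


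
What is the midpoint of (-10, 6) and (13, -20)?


Midpoint = ((-10+13)/2, (6+-20)/2) = (1.5, -7)

(1.5, -7)


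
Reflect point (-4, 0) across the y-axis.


Reflection across y-axis: (x, y) -> (-x, y)
(-4, 0) -> (4, 0)

(4, 0)


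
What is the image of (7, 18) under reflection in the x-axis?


Reflection across x-axis: (x, y) -> (x, -y)
(7, 18) -> (7, -18)

(7, -18)


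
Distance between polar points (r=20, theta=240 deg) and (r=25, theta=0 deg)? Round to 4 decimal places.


d = sqrt(r1^2 + r2^2 - 2*r1*r2*cos(t2-t1))
d = sqrt(20^2 + 25^2 - 2*20*25*cos(0-240)) = 39.0512

39.0512


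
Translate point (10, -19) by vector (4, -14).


Translation: (x+dx, y+dy) = (10+4, -19+-14) = (14, -33)

(14, -33)


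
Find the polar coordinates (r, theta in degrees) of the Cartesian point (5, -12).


r = sqrt(5^2 + (-12)^2) = 13
theta = atan2(-12, 5) = 292.6199 degrees

r = 13, theta = 292.6199 degrees


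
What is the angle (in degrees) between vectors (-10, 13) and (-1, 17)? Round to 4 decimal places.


dot = -10*-1 + 13*17 = 231
|u| = 16.4012, |v| = 17.0294
cos(angle) = 0.8271
angle = 34.2021 degrees

34.2021 degrees


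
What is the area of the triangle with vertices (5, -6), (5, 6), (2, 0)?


Area = |x1(y2-y3) + x2(y3-y1) + x3(y1-y2)| / 2
= |5*(6-0) + 5*(0--6) + 2*(-6-6)| / 2
= 18

18


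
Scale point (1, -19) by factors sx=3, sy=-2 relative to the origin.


Scaling: (x*sx, y*sy) = (1*3, -19*-2) = (3, 38)

(3, 38)


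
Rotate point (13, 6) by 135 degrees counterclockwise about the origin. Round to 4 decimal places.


x' = 13*cos(135) - 6*sin(135) = -13.435
y' = 13*sin(135) + 6*cos(135) = 4.9497

(-13.435, 4.9497)


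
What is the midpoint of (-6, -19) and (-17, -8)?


Midpoint = ((-6+-17)/2, (-19+-8)/2) = (-11.5, -13.5)

(-11.5, -13.5)


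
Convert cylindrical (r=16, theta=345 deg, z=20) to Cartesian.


x = 16 * cos(345) = 15.4548
y = 16 * sin(345) = -4.1411
z = 20

(15.4548, -4.1411, 20)


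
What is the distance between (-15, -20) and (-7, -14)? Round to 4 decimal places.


d = sqrt((-7--15)^2 + (-14--20)^2) = 10

10


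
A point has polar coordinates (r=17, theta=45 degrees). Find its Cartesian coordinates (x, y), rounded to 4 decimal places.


x = 17 * cos(45) = 12.0208
y = 17 * sin(45) = 12.0208

(12.0208, 12.0208)


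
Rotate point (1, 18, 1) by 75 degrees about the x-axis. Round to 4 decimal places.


x' = 1
y' = 18*cos(75) - 1*sin(75) = 3.6928
z' = 18*sin(75) + 1*cos(75) = 17.6455

(1, 3.6928, 17.6455)


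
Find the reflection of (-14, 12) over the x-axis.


Reflection across x-axis: (x, y) -> (x, -y)
(-14, 12) -> (-14, -12)

(-14, -12)


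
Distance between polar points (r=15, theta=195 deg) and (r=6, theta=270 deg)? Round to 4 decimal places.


d = sqrt(r1^2 + r2^2 - 2*r1*r2*cos(t2-t1))
d = sqrt(15^2 + 6^2 - 2*15*6*cos(270-195)) = 14.6428

14.6428


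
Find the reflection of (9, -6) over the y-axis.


Reflection across y-axis: (x, y) -> (-x, y)
(9, -6) -> (-9, -6)

(-9, -6)


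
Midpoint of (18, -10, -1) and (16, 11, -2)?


Midpoint = ((18+16)/2, (-10+11)/2, (-1+-2)/2) = (17, 0.5, -1.5)

(17, 0.5, -1.5)


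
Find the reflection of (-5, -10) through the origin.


Reflection through origin: (x, y) -> (-x, -y)
(-5, -10) -> (5, 10)

(5, 10)


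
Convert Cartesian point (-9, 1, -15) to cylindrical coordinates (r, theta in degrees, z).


r = sqrt((-9)^2 + 1^2) = 9.0554
theta = atan2(1, -9) = 173.6598 deg
z = -15

r = 9.0554, theta = 173.6598 deg, z = -15


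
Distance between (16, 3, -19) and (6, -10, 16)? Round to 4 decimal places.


d = sqrt((6-16)^2 + (-10-3)^2 + (16--19)^2) = 38.6523

38.6523


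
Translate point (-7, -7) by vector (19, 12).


Translation: (x+dx, y+dy) = (-7+19, -7+12) = (12, 5)

(12, 5)


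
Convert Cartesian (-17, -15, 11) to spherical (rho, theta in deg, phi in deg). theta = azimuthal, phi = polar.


rho = sqrt((-17)^2 + (-15)^2 + 11^2) = 25.1992
theta = atan2(-15, -17) = 221.4237 deg
phi = acos(11/25.1992) = 64.1178 deg

rho = 25.1992, theta = 221.4237 deg, phi = 64.1178 deg


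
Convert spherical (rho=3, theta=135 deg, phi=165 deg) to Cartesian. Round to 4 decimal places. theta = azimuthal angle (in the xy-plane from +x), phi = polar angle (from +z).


x = 3 * sin(165) * cos(135) = -0.549
y = 3 * sin(165) * sin(135) = 0.549
z = 3 * cos(165) = -2.8978

(-0.549, 0.549, -2.8978)


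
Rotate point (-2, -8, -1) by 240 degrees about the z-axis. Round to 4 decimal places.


x' = -2*cos(240) - -8*sin(240) = -5.9282
y' = -2*sin(240) + -8*cos(240) = 5.7321
z' = -1

(-5.9282, 5.7321, -1)


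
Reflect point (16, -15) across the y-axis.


Reflection across y-axis: (x, y) -> (-x, y)
(16, -15) -> (-16, -15)

(-16, -15)


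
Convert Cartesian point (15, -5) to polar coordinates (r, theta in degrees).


r = sqrt(15^2 + (-5)^2) = 15.8114
theta = atan2(-5, 15) = 341.5651 degrees

r = 15.8114, theta = 341.5651 degrees


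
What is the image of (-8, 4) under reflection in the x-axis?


Reflection across x-axis: (x, y) -> (x, -y)
(-8, 4) -> (-8, -4)

(-8, -4)


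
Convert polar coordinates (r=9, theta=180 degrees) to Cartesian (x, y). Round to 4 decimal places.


x = 9 * cos(180) = -9
y = 9 * sin(180) = 0

(-9, 0)


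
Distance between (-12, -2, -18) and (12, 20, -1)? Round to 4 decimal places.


d = sqrt((12--12)^2 + (20--2)^2 + (-1--18)^2) = 36.7287

36.7287


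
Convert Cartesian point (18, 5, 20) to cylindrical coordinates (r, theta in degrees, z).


r = sqrt(18^2 + 5^2) = 18.6815
theta = atan2(5, 18) = 15.5241 deg
z = 20

r = 18.6815, theta = 15.5241 deg, z = 20


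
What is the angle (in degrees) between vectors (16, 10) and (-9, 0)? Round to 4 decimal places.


dot = 16*-9 + 10*0 = -144
|u| = 18.868, |v| = 9
cos(angle) = -0.848
angle = 147.9946 degrees

147.9946 degrees


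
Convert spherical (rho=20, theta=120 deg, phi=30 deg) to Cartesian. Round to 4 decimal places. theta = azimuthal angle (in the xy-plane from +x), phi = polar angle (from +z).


x = 20 * sin(30) * cos(120) = -5
y = 20 * sin(30) * sin(120) = 8.6603
z = 20 * cos(30) = 17.3205

(-5, 8.6603, 17.3205)


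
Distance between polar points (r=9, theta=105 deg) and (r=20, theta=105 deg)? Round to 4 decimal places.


d = sqrt(r1^2 + r2^2 - 2*r1*r2*cos(t2-t1))
d = sqrt(9^2 + 20^2 - 2*9*20*cos(105-105)) = 11

11


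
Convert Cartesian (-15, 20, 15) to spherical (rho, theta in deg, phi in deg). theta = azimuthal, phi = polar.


rho = sqrt((-15)^2 + 20^2 + 15^2) = 29.1548
theta = atan2(20, -15) = 126.8699 deg
phi = acos(15/29.1548) = 59.0362 deg

rho = 29.1548, theta = 126.8699 deg, phi = 59.0362 deg


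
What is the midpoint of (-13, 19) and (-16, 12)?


Midpoint = ((-13+-16)/2, (19+12)/2) = (-14.5, 15.5)

(-14.5, 15.5)


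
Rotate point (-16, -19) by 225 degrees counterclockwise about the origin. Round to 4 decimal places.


x' = -16*cos(225) - -19*sin(225) = -2.1213
y' = -16*sin(225) + -19*cos(225) = 24.7487

(-2.1213, 24.7487)


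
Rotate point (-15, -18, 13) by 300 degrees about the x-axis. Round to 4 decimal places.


x' = -15
y' = -18*cos(300) - 13*sin(300) = 2.2583
z' = -18*sin(300) + 13*cos(300) = 22.0885

(-15, 2.2583, 22.0885)


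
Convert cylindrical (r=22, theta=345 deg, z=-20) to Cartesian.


x = 22 * cos(345) = 21.2504
y = 22 * sin(345) = -5.694
z = -20

(21.2504, -5.694, -20)


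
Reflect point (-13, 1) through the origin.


Reflection through origin: (x, y) -> (-x, -y)
(-13, 1) -> (13, -1)

(13, -1)


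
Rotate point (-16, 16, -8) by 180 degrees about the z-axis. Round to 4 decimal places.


x' = -16*cos(180) - 16*sin(180) = 16
y' = -16*sin(180) + 16*cos(180) = -16
z' = -8

(16, -16, -8)


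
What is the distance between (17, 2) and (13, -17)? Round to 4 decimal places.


d = sqrt((13-17)^2 + (-17-2)^2) = 19.4165

19.4165


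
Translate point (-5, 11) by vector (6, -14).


Translation: (x+dx, y+dy) = (-5+6, 11+-14) = (1, -3)

(1, -3)


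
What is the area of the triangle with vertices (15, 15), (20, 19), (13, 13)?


Area = |x1(y2-y3) + x2(y3-y1) + x3(y1-y2)| / 2
= |15*(19-13) + 20*(13-15) + 13*(15-19)| / 2
= 1

1


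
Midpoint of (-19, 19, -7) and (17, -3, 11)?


Midpoint = ((-19+17)/2, (19+-3)/2, (-7+11)/2) = (-1, 8, 2)

(-1, 8, 2)


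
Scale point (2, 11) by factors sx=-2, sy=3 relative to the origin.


Scaling: (x*sx, y*sy) = (2*-2, 11*3) = (-4, 33)

(-4, 33)


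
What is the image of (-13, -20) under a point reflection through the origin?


Reflection through origin: (x, y) -> (-x, -y)
(-13, -20) -> (13, 20)

(13, 20)


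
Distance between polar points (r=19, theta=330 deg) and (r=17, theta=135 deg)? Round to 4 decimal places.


d = sqrt(r1^2 + r2^2 - 2*r1*r2*cos(t2-t1))
d = sqrt(19^2 + 17^2 - 2*19*17*cos(135-330)) = 35.693

35.693


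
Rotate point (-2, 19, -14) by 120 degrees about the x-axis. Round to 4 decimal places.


x' = -2
y' = 19*cos(120) - -14*sin(120) = 2.6244
z' = 19*sin(120) + -14*cos(120) = 23.4545

(-2, 2.6244, 23.4545)


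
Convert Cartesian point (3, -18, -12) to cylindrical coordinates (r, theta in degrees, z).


r = sqrt(3^2 + (-18)^2) = 18.2483
theta = atan2(-18, 3) = 279.4623 deg
z = -12

r = 18.2483, theta = 279.4623 deg, z = -12


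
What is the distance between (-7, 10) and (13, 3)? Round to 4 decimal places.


d = sqrt((13--7)^2 + (3-10)^2) = 21.1896

21.1896


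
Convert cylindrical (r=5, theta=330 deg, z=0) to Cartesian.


x = 5 * cos(330) = 4.3301
y = 5 * sin(330) = -2.5
z = 0

(4.3301, -2.5, 0)


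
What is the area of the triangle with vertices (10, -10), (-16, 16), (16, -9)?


Area = |x1(y2-y3) + x2(y3-y1) + x3(y1-y2)| / 2
= |10*(16--9) + -16*(-9--10) + 16*(-10-16)| / 2
= 91

91


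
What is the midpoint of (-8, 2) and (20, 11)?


Midpoint = ((-8+20)/2, (2+11)/2) = (6, 6.5)

(6, 6.5)


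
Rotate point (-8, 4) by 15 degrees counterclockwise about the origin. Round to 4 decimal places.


x' = -8*cos(15) - 4*sin(15) = -8.7627
y' = -8*sin(15) + 4*cos(15) = 1.7932

(-8.7627, 1.7932)


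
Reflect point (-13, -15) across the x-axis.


Reflection across x-axis: (x, y) -> (x, -y)
(-13, -15) -> (-13, 15)

(-13, 15)


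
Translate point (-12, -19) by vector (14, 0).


Translation: (x+dx, y+dy) = (-12+14, -19+0) = (2, -19)

(2, -19)


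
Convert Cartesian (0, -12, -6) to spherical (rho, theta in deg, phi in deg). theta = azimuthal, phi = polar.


rho = sqrt(0^2 + (-12)^2 + (-6)^2) = 13.4164
theta = atan2(-12, 0) = 270 deg
phi = acos(-6/13.4164) = 116.5651 deg

rho = 13.4164, theta = 270 deg, phi = 116.5651 deg


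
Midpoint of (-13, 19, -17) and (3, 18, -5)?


Midpoint = ((-13+3)/2, (19+18)/2, (-17+-5)/2) = (-5, 18.5, -11)

(-5, 18.5, -11)


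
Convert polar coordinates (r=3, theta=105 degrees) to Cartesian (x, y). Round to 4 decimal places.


x = 3 * cos(105) = -0.7765
y = 3 * sin(105) = 2.8978

(-0.7765, 2.8978)


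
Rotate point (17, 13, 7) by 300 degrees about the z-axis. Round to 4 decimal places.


x' = 17*cos(300) - 13*sin(300) = 19.7583
y' = 17*sin(300) + 13*cos(300) = -8.2224
z' = 7

(19.7583, -8.2224, 7)


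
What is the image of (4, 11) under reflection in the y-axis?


Reflection across y-axis: (x, y) -> (-x, y)
(4, 11) -> (-4, 11)

(-4, 11)


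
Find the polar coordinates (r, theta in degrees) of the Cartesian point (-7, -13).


r = sqrt((-7)^2 + (-13)^2) = 14.7648
theta = atan2(-13, -7) = 241.6992 degrees

r = 14.7648, theta = 241.6992 degrees


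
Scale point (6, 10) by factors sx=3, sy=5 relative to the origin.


Scaling: (x*sx, y*sy) = (6*3, 10*5) = (18, 50)

(18, 50)


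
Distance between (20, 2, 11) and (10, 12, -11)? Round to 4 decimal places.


d = sqrt((10-20)^2 + (12-2)^2 + (-11-11)^2) = 26.1534

26.1534


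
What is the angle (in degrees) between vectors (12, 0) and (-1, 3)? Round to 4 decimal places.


dot = 12*-1 + 0*3 = -12
|u| = 12, |v| = 3.1623
cos(angle) = -0.3162
angle = 108.4349 degrees

108.4349 degrees


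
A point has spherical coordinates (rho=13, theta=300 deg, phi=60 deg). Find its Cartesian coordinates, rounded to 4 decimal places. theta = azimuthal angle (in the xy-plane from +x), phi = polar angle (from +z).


x = 13 * sin(60) * cos(300) = 5.6292
y = 13 * sin(60) * sin(300) = -9.75
z = 13 * cos(60) = 6.5

(5.6292, -9.75, 6.5)


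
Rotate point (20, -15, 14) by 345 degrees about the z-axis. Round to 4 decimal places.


x' = 20*cos(345) - -15*sin(345) = 15.4362
y' = 20*sin(345) + -15*cos(345) = -19.6653
z' = 14

(15.4362, -19.6653, 14)


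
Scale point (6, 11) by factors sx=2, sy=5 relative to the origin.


Scaling: (x*sx, y*sy) = (6*2, 11*5) = (12, 55)

(12, 55)


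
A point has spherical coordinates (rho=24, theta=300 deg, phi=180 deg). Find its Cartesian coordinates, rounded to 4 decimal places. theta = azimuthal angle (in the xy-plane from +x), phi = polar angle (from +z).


x = 24 * sin(180) * cos(300) = 0
y = 24 * sin(180) * sin(300) = 0
z = 24 * cos(180) = -24

(0, 0, -24)


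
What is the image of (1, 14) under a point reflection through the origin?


Reflection through origin: (x, y) -> (-x, -y)
(1, 14) -> (-1, -14)

(-1, -14)


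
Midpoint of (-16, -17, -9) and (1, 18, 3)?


Midpoint = ((-16+1)/2, (-17+18)/2, (-9+3)/2) = (-7.5, 0.5, -3)

(-7.5, 0.5, -3)


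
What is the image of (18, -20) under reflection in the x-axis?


Reflection across x-axis: (x, y) -> (x, -y)
(18, -20) -> (18, 20)

(18, 20)


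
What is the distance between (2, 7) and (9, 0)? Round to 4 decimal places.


d = sqrt((9-2)^2 + (0-7)^2) = 9.8995

9.8995


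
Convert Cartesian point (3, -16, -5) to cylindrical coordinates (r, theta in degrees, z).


r = sqrt(3^2 + (-16)^2) = 16.2788
theta = atan2(-16, 3) = 280.6197 deg
z = -5

r = 16.2788, theta = 280.6197 deg, z = -5


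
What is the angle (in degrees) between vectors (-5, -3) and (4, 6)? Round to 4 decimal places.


dot = -5*4 + -3*6 = -38
|u| = 5.831, |v| = 7.2111
cos(angle) = -0.9037
angle = 154.6538 degrees

154.6538 degrees


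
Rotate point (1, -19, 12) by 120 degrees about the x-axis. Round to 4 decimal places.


x' = 1
y' = -19*cos(120) - 12*sin(120) = -0.8923
z' = -19*sin(120) + 12*cos(120) = -22.4545

(1, -0.8923, -22.4545)


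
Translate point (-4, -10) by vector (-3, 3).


Translation: (x+dx, y+dy) = (-4+-3, -10+3) = (-7, -7)

(-7, -7)


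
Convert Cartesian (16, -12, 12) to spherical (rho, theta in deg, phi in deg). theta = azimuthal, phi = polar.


rho = sqrt(16^2 + (-12)^2 + 12^2) = 23.3238
theta = atan2(-12, 16) = 323.1301 deg
phi = acos(12/23.3238) = 59.0362 deg

rho = 23.3238, theta = 323.1301 deg, phi = 59.0362 deg


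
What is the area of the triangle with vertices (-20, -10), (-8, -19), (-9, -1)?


Area = |x1(y2-y3) + x2(y3-y1) + x3(y1-y2)| / 2
= |-20*(-19--1) + -8*(-1--10) + -9*(-10--19)| / 2
= 103.5

103.5


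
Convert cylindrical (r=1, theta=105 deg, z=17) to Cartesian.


x = 1 * cos(105) = -0.2588
y = 1 * sin(105) = 0.9659
z = 17

(-0.2588, 0.9659, 17)


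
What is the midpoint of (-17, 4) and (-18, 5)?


Midpoint = ((-17+-18)/2, (4+5)/2) = (-17.5, 4.5)

(-17.5, 4.5)


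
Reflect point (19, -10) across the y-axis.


Reflection across y-axis: (x, y) -> (-x, y)
(19, -10) -> (-19, -10)

(-19, -10)


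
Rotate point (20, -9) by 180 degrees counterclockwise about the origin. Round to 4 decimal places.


x' = 20*cos(180) - -9*sin(180) = -20
y' = 20*sin(180) + -9*cos(180) = 9

(-20, 9)


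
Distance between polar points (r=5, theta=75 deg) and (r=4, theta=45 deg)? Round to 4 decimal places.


d = sqrt(r1^2 + r2^2 - 2*r1*r2*cos(t2-t1))
d = sqrt(5^2 + 4^2 - 2*5*4*cos(45-75)) = 2.5217

2.5217


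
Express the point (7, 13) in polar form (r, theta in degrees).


r = sqrt(7^2 + 13^2) = 14.7648
theta = atan2(13, 7) = 61.6992 degrees

r = 14.7648, theta = 61.6992 degrees


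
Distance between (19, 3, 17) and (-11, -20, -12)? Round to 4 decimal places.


d = sqrt((-11-19)^2 + (-20-3)^2 + (-12-17)^2) = 47.6445

47.6445


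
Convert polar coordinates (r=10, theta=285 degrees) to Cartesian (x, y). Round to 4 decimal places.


x = 10 * cos(285) = 2.5882
y = 10 * sin(285) = -9.6593

(2.5882, -9.6593)


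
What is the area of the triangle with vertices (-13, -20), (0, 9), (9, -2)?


Area = |x1(y2-y3) + x2(y3-y1) + x3(y1-y2)| / 2
= |-13*(9--2) + 0*(-2--20) + 9*(-20-9)| / 2
= 202

202


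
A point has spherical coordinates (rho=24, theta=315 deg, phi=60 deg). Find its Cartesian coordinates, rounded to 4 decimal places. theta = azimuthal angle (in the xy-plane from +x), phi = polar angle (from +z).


x = 24 * sin(60) * cos(315) = 14.6969
y = 24 * sin(60) * sin(315) = -14.6969
z = 24 * cos(60) = 12

(14.6969, -14.6969, 12)


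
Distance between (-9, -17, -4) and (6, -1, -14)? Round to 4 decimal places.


d = sqrt((6--9)^2 + (-1--17)^2 + (-14--4)^2) = 24.1039

24.1039


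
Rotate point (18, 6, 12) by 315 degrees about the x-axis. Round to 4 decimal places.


x' = 18
y' = 6*cos(315) - 12*sin(315) = 12.7279
z' = 6*sin(315) + 12*cos(315) = 4.2426

(18, 12.7279, 4.2426)


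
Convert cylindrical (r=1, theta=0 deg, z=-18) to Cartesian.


x = 1 * cos(0) = 1
y = 1 * sin(0) = 0
z = -18

(1, 0, -18)


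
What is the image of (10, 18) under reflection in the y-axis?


Reflection across y-axis: (x, y) -> (-x, y)
(10, 18) -> (-10, 18)

(-10, 18)


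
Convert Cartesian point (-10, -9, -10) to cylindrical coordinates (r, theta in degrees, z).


r = sqrt((-10)^2 + (-9)^2) = 13.4536
theta = atan2(-9, -10) = 221.9872 deg
z = -10

r = 13.4536, theta = 221.9872 deg, z = -10


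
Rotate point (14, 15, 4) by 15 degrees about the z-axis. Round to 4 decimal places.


x' = 14*cos(15) - 15*sin(15) = 9.6407
y' = 14*sin(15) + 15*cos(15) = 18.1124
z' = 4

(9.6407, 18.1124, 4)


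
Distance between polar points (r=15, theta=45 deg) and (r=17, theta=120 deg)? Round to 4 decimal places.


d = sqrt(r1^2 + r2^2 - 2*r1*r2*cos(t2-t1))
d = sqrt(15^2 + 17^2 - 2*15*17*cos(120-45)) = 19.5449

19.5449


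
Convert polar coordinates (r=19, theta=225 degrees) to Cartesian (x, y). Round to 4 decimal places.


x = 19 * cos(225) = -13.435
y = 19 * sin(225) = -13.435

(-13.435, -13.435)


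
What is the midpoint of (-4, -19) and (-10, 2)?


Midpoint = ((-4+-10)/2, (-19+2)/2) = (-7, -8.5)

(-7, -8.5)


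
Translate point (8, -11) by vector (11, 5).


Translation: (x+dx, y+dy) = (8+11, -11+5) = (19, -6)

(19, -6)


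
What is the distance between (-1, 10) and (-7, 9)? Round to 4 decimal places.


d = sqrt((-7--1)^2 + (9-10)^2) = 6.0828

6.0828


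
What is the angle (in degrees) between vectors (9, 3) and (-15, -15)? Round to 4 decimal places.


dot = 9*-15 + 3*-15 = -180
|u| = 9.4868, |v| = 21.2132
cos(angle) = -0.8944
angle = 153.4349 degrees

153.4349 degrees


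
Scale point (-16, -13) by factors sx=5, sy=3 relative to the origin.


Scaling: (x*sx, y*sy) = (-16*5, -13*3) = (-80, -39)

(-80, -39)


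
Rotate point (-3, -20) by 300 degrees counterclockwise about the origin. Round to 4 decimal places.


x' = -3*cos(300) - -20*sin(300) = -18.8205
y' = -3*sin(300) + -20*cos(300) = -7.4019

(-18.8205, -7.4019)


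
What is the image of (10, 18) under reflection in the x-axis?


Reflection across x-axis: (x, y) -> (x, -y)
(10, 18) -> (10, -18)

(10, -18)


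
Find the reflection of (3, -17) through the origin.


Reflection through origin: (x, y) -> (-x, -y)
(3, -17) -> (-3, 17)

(-3, 17)


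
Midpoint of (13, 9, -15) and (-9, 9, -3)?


Midpoint = ((13+-9)/2, (9+9)/2, (-15+-3)/2) = (2, 9, -9)

(2, 9, -9)


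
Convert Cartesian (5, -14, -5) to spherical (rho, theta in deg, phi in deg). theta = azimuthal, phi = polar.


rho = sqrt(5^2 + (-14)^2 + (-5)^2) = 15.6844
theta = atan2(-14, 5) = 289.6538 deg
phi = acos(-5/15.6844) = 108.5897 deg

rho = 15.6844, theta = 289.6538 deg, phi = 108.5897 deg


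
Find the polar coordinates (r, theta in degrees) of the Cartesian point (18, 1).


r = sqrt(18^2 + 1^2) = 18.0278
theta = atan2(1, 18) = 3.1798 degrees

r = 18.0278, theta = 3.1798 degrees


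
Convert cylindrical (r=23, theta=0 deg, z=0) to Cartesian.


x = 23 * cos(0) = 23
y = 23 * sin(0) = 0
z = 0

(23, 0, 0)


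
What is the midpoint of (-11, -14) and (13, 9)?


Midpoint = ((-11+13)/2, (-14+9)/2) = (1, -2.5)

(1, -2.5)


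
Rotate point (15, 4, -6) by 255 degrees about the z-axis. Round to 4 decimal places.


x' = 15*cos(255) - 4*sin(255) = -0.0186
y' = 15*sin(255) + 4*cos(255) = -15.5242
z' = -6

(-0.0186, -15.5242, -6)


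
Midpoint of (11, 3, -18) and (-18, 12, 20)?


Midpoint = ((11+-18)/2, (3+12)/2, (-18+20)/2) = (-3.5, 7.5, 1)

(-3.5, 7.5, 1)


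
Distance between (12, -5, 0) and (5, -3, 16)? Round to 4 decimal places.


d = sqrt((5-12)^2 + (-3--5)^2 + (16-0)^2) = 17.5784

17.5784


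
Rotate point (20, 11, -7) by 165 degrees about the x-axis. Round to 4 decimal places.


x' = 20
y' = 11*cos(165) - -7*sin(165) = -8.8135
z' = 11*sin(165) + -7*cos(165) = 9.6085

(20, -8.8135, 9.6085)


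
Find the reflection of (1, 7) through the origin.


Reflection through origin: (x, y) -> (-x, -y)
(1, 7) -> (-1, -7)

(-1, -7)


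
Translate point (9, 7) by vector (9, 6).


Translation: (x+dx, y+dy) = (9+9, 7+6) = (18, 13)

(18, 13)


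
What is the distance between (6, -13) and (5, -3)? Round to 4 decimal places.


d = sqrt((5-6)^2 + (-3--13)^2) = 10.0499

10.0499


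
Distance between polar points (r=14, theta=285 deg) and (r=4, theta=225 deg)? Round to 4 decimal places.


d = sqrt(r1^2 + r2^2 - 2*r1*r2*cos(t2-t1))
d = sqrt(14^2 + 4^2 - 2*14*4*cos(225-285)) = 12.49

12.49


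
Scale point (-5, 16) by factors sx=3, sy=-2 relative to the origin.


Scaling: (x*sx, y*sy) = (-5*3, 16*-2) = (-15, -32)

(-15, -32)


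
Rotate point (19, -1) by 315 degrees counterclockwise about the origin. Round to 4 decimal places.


x' = 19*cos(315) - -1*sin(315) = 12.7279
y' = 19*sin(315) + -1*cos(315) = -14.1421

(12.7279, -14.1421)


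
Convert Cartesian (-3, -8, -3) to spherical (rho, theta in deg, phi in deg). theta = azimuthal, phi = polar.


rho = sqrt((-3)^2 + (-8)^2 + (-3)^2) = 9.0554
theta = atan2(-8, -3) = 249.444 deg
phi = acos(-3/9.0554) = 109.3474 deg

rho = 9.0554, theta = 249.444 deg, phi = 109.3474 deg


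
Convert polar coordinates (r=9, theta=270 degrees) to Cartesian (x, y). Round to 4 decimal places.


x = 9 * cos(270) = 0
y = 9 * sin(270) = -9

(0, -9)


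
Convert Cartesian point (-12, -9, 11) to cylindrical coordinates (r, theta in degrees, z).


r = sqrt((-12)^2 + (-9)^2) = 15
theta = atan2(-9, -12) = 216.8699 deg
z = 11

r = 15, theta = 216.8699 deg, z = 11


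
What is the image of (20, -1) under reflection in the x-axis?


Reflection across x-axis: (x, y) -> (x, -y)
(20, -1) -> (20, 1)

(20, 1)


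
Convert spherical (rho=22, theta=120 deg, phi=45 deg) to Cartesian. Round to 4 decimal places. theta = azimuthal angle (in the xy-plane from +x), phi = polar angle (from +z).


x = 22 * sin(45) * cos(120) = -7.7782
y = 22 * sin(45) * sin(120) = 13.4722
z = 22 * cos(45) = 15.5563

(-7.7782, 13.4722, 15.5563)


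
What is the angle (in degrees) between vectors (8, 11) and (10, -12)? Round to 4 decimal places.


dot = 8*10 + 11*-12 = -52
|u| = 13.6015, |v| = 15.6205
cos(angle) = -0.2447
angle = 104.1671 degrees

104.1671 degrees


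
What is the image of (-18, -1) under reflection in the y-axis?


Reflection across y-axis: (x, y) -> (-x, y)
(-18, -1) -> (18, -1)

(18, -1)


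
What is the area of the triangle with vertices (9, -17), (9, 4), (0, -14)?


Area = |x1(y2-y3) + x2(y3-y1) + x3(y1-y2)| / 2
= |9*(4--14) + 9*(-14--17) + 0*(-17-4)| / 2
= 94.5

94.5


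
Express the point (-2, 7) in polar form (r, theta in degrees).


r = sqrt((-2)^2 + 7^2) = 7.2801
theta = atan2(7, -2) = 105.9454 degrees

r = 7.2801, theta = 105.9454 degrees


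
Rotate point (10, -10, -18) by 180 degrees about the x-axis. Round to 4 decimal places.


x' = 10
y' = -10*cos(180) - -18*sin(180) = 10
z' = -10*sin(180) + -18*cos(180) = 18

(10, 10, 18)


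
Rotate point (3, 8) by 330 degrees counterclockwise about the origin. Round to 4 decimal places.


x' = 3*cos(330) - 8*sin(330) = 6.5981
y' = 3*sin(330) + 8*cos(330) = 5.4282

(6.5981, 5.4282)


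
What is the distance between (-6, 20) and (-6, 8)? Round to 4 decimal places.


d = sqrt((-6--6)^2 + (8-20)^2) = 12

12


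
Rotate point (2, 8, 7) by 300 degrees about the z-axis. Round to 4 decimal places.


x' = 2*cos(300) - 8*sin(300) = 7.9282
y' = 2*sin(300) + 8*cos(300) = 2.2679
z' = 7

(7.9282, 2.2679, 7)


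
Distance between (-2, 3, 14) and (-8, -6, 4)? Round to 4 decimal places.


d = sqrt((-8--2)^2 + (-6-3)^2 + (4-14)^2) = 14.7309

14.7309


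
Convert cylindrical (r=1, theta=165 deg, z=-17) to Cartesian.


x = 1 * cos(165) = -0.9659
y = 1 * sin(165) = 0.2588
z = -17

(-0.9659, 0.2588, -17)


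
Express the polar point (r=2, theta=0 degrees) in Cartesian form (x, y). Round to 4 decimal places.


x = 2 * cos(0) = 2
y = 2 * sin(0) = 0

(2, 0)


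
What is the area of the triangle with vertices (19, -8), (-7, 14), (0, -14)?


Area = |x1(y2-y3) + x2(y3-y1) + x3(y1-y2)| / 2
= |19*(14--14) + -7*(-14--8) + 0*(-8-14)| / 2
= 287

287


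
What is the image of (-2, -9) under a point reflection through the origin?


Reflection through origin: (x, y) -> (-x, -y)
(-2, -9) -> (2, 9)

(2, 9)


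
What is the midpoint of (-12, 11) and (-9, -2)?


Midpoint = ((-12+-9)/2, (11+-2)/2) = (-10.5, 4.5)

(-10.5, 4.5)


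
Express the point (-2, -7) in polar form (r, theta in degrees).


r = sqrt((-2)^2 + (-7)^2) = 7.2801
theta = atan2(-7, -2) = 254.0546 degrees

r = 7.2801, theta = 254.0546 degrees


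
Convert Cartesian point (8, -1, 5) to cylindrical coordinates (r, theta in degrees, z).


r = sqrt(8^2 + (-1)^2) = 8.0623
theta = atan2(-1, 8) = 352.875 deg
z = 5

r = 8.0623, theta = 352.875 deg, z = 5


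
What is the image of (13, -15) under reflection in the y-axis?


Reflection across y-axis: (x, y) -> (-x, y)
(13, -15) -> (-13, -15)

(-13, -15)


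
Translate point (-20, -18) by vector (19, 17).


Translation: (x+dx, y+dy) = (-20+19, -18+17) = (-1, -1)

(-1, -1)


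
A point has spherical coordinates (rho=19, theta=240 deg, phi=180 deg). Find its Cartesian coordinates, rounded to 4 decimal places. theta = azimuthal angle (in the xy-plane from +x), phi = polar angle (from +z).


x = 19 * sin(180) * cos(240) = 0
y = 19 * sin(180) * sin(240) = 0
z = 19 * cos(180) = -19

(0, 0, -19)


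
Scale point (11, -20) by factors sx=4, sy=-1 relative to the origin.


Scaling: (x*sx, y*sy) = (11*4, -20*-1) = (44, 20)

(44, 20)


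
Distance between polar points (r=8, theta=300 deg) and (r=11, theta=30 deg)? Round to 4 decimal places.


d = sqrt(r1^2 + r2^2 - 2*r1*r2*cos(t2-t1))
d = sqrt(8^2 + 11^2 - 2*8*11*cos(30-300)) = 13.6015

13.6015


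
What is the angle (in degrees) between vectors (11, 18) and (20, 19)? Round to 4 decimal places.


dot = 11*20 + 18*19 = 562
|u| = 21.095, |v| = 27.5862
cos(angle) = 0.9657
angle = 15.0392 degrees

15.0392 degrees


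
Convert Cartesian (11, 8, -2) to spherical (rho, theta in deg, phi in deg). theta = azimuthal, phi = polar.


rho = sqrt(11^2 + 8^2 + (-2)^2) = 13.7477
theta = atan2(8, 11) = 36.0274 deg
phi = acos(-2/13.7477) = 98.365 deg

rho = 13.7477, theta = 36.0274 deg, phi = 98.365 deg


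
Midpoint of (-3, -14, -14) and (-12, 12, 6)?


Midpoint = ((-3+-12)/2, (-14+12)/2, (-14+6)/2) = (-7.5, -1, -4)

(-7.5, -1, -4)


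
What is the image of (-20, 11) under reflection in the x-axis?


Reflection across x-axis: (x, y) -> (x, -y)
(-20, 11) -> (-20, -11)

(-20, -11)


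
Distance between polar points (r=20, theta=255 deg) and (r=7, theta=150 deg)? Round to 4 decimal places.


d = sqrt(r1^2 + r2^2 - 2*r1*r2*cos(t2-t1))
d = sqrt(20^2 + 7^2 - 2*20*7*cos(150-255)) = 22.8357

22.8357


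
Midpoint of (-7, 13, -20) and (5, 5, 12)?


Midpoint = ((-7+5)/2, (13+5)/2, (-20+12)/2) = (-1, 9, -4)

(-1, 9, -4)


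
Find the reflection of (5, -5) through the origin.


Reflection through origin: (x, y) -> (-x, -y)
(5, -5) -> (-5, 5)

(-5, 5)


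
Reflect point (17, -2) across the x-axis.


Reflection across x-axis: (x, y) -> (x, -y)
(17, -2) -> (17, 2)

(17, 2)


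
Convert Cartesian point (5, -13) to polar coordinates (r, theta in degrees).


r = sqrt(5^2 + (-13)^2) = 13.9284
theta = atan2(-13, 5) = 291.0375 degrees

r = 13.9284, theta = 291.0375 degrees


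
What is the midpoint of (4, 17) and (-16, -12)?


Midpoint = ((4+-16)/2, (17+-12)/2) = (-6, 2.5)

(-6, 2.5)


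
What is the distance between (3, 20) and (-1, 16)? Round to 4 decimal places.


d = sqrt((-1-3)^2 + (16-20)^2) = 5.6569

5.6569


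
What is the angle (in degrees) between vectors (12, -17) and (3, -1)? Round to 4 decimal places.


dot = 12*3 + -17*-1 = 53
|u| = 20.8087, |v| = 3.1623
cos(angle) = 0.8054
angle = 36.3475 degrees

36.3475 degrees


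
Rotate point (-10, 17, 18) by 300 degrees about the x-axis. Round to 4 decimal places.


x' = -10
y' = 17*cos(300) - 18*sin(300) = 24.0885
z' = 17*sin(300) + 18*cos(300) = -5.7224

(-10, 24.0885, -5.7224)


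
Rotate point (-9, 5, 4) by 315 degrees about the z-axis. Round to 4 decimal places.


x' = -9*cos(315) - 5*sin(315) = -2.8284
y' = -9*sin(315) + 5*cos(315) = 9.8995
z' = 4

(-2.8284, 9.8995, 4)


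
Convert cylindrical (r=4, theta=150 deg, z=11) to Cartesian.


x = 4 * cos(150) = -3.4641
y = 4 * sin(150) = 2
z = 11

(-3.4641, 2, 11)


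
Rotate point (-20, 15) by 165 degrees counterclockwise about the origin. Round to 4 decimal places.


x' = -20*cos(165) - 15*sin(165) = 15.4362
y' = -20*sin(165) + 15*cos(165) = -19.6653

(15.4362, -19.6653)


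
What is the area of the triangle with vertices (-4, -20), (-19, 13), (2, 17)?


Area = |x1(y2-y3) + x2(y3-y1) + x3(y1-y2)| / 2
= |-4*(13-17) + -19*(17--20) + 2*(-20-13)| / 2
= 376.5

376.5


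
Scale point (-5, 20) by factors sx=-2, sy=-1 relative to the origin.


Scaling: (x*sx, y*sy) = (-5*-2, 20*-1) = (10, -20)

(10, -20)


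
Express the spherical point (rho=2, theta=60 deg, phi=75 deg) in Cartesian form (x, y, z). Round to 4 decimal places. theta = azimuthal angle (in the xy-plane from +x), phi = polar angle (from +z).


x = 2 * sin(75) * cos(60) = 0.9659
y = 2 * sin(75) * sin(60) = 1.673
z = 2 * cos(75) = 0.5176

(0.9659, 1.673, 0.5176)
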